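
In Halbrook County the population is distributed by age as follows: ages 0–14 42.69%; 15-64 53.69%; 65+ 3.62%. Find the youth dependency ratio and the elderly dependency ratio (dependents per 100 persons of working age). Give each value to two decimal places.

Youth dependency ratio = 42.69 / 53.69 × 100 = 79.51
Old-age dependency ratio = 3.62 / 53.69 × 100 = 6.74

Youth dependency ratio: 79.51
Old-age dependency ratio: 6.74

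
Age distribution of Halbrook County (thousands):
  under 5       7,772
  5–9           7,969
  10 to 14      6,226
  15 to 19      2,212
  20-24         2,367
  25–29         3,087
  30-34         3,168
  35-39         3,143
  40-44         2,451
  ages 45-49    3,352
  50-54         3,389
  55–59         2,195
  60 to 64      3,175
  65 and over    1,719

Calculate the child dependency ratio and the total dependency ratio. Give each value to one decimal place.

Youth dependency ratio: 77.0
Total dependency ratio: 83.0

0–14: 7,772 + 7,969 + 6,226 = 21,967
15–64: 2,212 + 2,367 + 3,087 + 3,168 + 3,143 + 2,451 + 3,352 + 3,389 + 2,195 + 3,175 = 28,539
65+: 1,719
Youth dependency ratio = 21,967 / 28,539 × 100 = 77.0
Total dependency ratio = (21,967 + 1,719) / 28,539 × 100 = 23,686 / 28,539 × 100 = 83.0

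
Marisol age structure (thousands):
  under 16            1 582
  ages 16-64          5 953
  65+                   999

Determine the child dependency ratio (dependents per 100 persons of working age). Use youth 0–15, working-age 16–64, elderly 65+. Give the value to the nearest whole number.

Youth dependency ratio: 27

Youth dependency ratio = 1 582 / 5 953 × 100 = 27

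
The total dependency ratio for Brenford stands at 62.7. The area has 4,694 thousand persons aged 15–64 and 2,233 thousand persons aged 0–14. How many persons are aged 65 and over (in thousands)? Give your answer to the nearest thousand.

Aged 65 and over: 710

Total dependency ratio = (youth + elderly) / working-age × 100
62.7 = (2,233 + E) / 4,694 × 100
⇒ 710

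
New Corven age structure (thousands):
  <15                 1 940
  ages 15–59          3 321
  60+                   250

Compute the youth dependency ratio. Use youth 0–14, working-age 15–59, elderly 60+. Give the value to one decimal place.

Youth dependency ratio = 1 940 / 3 321 × 100 = 58.4

Youth dependency ratio: 58.4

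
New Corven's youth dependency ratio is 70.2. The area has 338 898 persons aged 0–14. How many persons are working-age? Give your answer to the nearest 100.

Working-age: 482 800

Youth dependency ratio = youth / working-age × 100
70.2 = 338 898 / W × 100
⇒ 482 800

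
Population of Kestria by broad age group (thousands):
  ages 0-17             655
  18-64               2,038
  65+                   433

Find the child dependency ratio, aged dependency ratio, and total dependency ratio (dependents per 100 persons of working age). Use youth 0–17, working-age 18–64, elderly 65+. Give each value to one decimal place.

Youth dependency ratio = 655 / 2,038 × 100 = 32.1
Old-age dependency ratio = 433 / 2,038 × 100 = 21.2
Total dependency ratio = (655 + 433) / 2,038 × 100 = 1,088 / 2,038 × 100 = 53.4

Youth dependency ratio: 32.1
Old-age dependency ratio: 21.2
Total dependency ratio: 53.4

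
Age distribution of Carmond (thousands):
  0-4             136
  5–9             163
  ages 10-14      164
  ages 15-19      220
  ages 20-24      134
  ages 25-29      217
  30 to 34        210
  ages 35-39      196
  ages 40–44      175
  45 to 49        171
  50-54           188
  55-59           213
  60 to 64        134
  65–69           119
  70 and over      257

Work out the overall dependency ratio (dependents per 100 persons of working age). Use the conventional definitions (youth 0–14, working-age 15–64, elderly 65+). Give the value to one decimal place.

0–14: 136 + 163 + 164 = 463
15–64: 220 + 134 + 217 + 210 + 196 + 175 + 171 + 188 + 213 + 134 = 1858
65+: 119 + 257 = 376
Total dependency ratio = (463 + 376) / 1858 × 100 = 839 / 1858 × 100 = 45.2

Total dependency ratio: 45.2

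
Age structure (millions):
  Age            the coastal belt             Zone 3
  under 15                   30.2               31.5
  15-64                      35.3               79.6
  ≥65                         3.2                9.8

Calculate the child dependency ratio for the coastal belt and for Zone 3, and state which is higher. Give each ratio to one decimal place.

the coastal belt: 85.6
Zone 3: 39.6
Higher: the coastal belt

the coastal belt: 30.2 / 35.3 × 100 = 85.6
Zone 3: 31.5 / 79.6 × 100 = 39.6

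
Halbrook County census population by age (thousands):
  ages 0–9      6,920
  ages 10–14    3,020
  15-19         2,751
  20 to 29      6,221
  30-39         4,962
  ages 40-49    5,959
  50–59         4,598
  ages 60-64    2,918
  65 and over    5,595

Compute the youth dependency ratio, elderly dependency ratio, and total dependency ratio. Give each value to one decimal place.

0–14: 6,920 + 3,020 = 9,940
15–64: 2,751 + 6,221 + 4,962 + 5,959 + 4,598 + 2,918 = 27,409
65+: 5,595
Youth dependency ratio = 9,940 / 27,409 × 100 = 36.3
Old-age dependency ratio = 5,595 / 27,409 × 100 = 20.4
Total dependency ratio = (9,940 + 5,595) / 27,409 × 100 = 15,535 / 27,409 × 100 = 56.7

Youth dependency ratio: 36.3
Old-age dependency ratio: 20.4
Total dependency ratio: 56.7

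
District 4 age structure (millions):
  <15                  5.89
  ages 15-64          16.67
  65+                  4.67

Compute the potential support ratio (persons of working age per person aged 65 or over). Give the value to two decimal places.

Potential support ratio: 3.57

Potential support ratio = 16.67 / 4.67 = 3.57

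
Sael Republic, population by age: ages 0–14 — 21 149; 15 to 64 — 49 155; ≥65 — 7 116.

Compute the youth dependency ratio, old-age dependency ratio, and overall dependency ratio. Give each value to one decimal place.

Youth dependency ratio: 43.0
Old-age dependency ratio: 14.5
Total dependency ratio: 57.5

Youth dependency ratio = 21 149 / 49 155 × 100 = 43.0
Old-age dependency ratio = 7 116 / 49 155 × 100 = 14.5
Total dependency ratio = (21 149 + 7 116) / 49 155 × 100 = 28 265 / 49 155 × 100 = 57.5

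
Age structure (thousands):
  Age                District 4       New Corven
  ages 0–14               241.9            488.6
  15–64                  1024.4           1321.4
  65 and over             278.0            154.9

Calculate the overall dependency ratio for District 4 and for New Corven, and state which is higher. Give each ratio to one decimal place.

District 4: (241.9 + 278.0) / 1024.4 × 100 = 519.9 / 1024.4 × 100 = 50.8
New Corven: (488.6 + 154.9) / 1321.4 × 100 = 643.5 / 1321.4 × 100 = 48.7

District 4: 50.8
New Corven: 48.7
Higher: District 4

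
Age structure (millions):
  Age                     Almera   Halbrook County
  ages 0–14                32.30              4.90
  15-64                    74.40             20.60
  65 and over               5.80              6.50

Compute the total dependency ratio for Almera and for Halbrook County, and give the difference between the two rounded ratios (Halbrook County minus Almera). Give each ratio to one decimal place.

Almera: 51.2
Halbrook County: 55.3
Difference: +4.1

Almera: (32.30 + 5.80) / 74.40 × 100 = 38.10 / 74.40 × 100 = 51.2
Halbrook County: (4.90 + 6.50) / 20.60 × 100 = 11.40 / 20.60 × 100 = 55.3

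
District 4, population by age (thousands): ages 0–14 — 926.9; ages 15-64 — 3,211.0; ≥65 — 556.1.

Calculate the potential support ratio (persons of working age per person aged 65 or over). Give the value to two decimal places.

Potential support ratio: 5.77

Potential support ratio = 3,211.0 / 556.1 = 5.77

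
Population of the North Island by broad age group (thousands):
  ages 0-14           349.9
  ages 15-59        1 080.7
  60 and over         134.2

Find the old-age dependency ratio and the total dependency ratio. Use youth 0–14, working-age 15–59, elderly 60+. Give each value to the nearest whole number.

Old-age dependency ratio = 134.2 / 1 080.7 × 100 = 12
Total dependency ratio = (349.9 + 134.2) / 1 080.7 × 100 = 484.1 / 1 080.7 × 100 = 45

Old-age dependency ratio: 12
Total dependency ratio: 45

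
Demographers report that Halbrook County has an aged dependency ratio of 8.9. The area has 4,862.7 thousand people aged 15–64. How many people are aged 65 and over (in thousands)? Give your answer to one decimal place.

Aged 65 and over: 432.8

Old-age dependency ratio = elderly / working-age × 100
8.9 = E / 4,862.7 × 100
⇒ 432.8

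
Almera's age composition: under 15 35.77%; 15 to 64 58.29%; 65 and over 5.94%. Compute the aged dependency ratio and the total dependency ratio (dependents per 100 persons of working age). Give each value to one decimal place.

Old-age dependency ratio: 10.2
Total dependency ratio: 71.6

Old-age dependency ratio = 5.94 / 58.29 × 100 = 10.2
Total dependency ratio = (35.77 + 5.94) / 58.29 × 100 = 41.71 / 58.29 × 100 = 71.6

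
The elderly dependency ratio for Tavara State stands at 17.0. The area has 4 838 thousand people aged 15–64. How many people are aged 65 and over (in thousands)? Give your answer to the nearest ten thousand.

Old-age dependency ratio = elderly / working-age × 100
17.0 = E / 4 838 × 100
⇒ 820

Aged 65 and over: 820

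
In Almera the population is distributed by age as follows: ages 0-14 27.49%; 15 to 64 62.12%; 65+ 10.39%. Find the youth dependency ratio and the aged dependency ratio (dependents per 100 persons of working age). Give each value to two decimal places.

Youth dependency ratio: 44.25
Old-age dependency ratio: 16.73

Youth dependency ratio = 27.49 / 62.12 × 100 = 44.25
Old-age dependency ratio = 10.39 / 62.12 × 100 = 16.73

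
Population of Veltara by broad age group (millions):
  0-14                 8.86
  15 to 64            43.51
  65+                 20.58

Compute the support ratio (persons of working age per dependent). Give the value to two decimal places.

Support ratio: 1.48

Support ratio = 43.51 / (8.86 + 20.58) = 43.51 / 29.44 = 1.48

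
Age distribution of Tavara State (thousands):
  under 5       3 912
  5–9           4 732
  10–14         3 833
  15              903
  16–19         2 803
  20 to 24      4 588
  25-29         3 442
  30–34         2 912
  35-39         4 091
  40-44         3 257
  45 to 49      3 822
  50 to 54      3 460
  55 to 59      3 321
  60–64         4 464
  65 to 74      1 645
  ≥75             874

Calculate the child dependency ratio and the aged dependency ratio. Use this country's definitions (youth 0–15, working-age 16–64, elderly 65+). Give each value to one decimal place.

Youth dependency ratio: 37.0
Old-age dependency ratio: 7.0

0–15: 3 912 + 4 732 + 3 833 + 903 = 13 380
16–64: 2 803 + 4 588 + 3 442 + 2 912 + 4 091 + 3 257 + 3 822 + 3 460 + 3 321 + 4 464 = 36 160
65+: 1 645 + 874 = 2 519
Youth dependency ratio = 13 380 / 36 160 × 100 = 37.0
Old-age dependency ratio = 2 519 / 36 160 × 100 = 7.0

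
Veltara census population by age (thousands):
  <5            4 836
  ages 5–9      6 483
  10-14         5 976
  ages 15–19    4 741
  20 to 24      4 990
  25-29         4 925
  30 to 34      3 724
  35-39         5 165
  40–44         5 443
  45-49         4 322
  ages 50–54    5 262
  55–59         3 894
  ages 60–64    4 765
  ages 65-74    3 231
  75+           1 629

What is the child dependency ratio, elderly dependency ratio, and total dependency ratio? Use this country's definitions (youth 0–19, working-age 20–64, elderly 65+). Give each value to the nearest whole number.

0–19: 4 836 + 6 483 + 5 976 + 4 741 = 22 036
20–64: 4 990 + 4 925 + 3 724 + 5 165 + 5 443 + 4 322 + 5 262 + 3 894 + 4 765 = 42 490
65+: 3 231 + 1 629 = 4 860
Youth dependency ratio = 22 036 / 42 490 × 100 = 52
Old-age dependency ratio = 4 860 / 42 490 × 100 = 11
Total dependency ratio = (22 036 + 4 860) / 42 490 × 100 = 26 896 / 42 490 × 100 = 63

Youth dependency ratio: 52
Old-age dependency ratio: 11
Total dependency ratio: 63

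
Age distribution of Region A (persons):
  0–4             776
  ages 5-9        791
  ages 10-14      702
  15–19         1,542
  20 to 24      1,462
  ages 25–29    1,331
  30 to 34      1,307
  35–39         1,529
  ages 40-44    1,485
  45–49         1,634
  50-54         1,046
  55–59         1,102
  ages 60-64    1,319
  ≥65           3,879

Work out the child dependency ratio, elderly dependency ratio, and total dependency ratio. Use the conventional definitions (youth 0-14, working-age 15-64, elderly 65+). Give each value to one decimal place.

0–14: 776 + 791 + 702 = 2,269
15–64: 1,542 + 1,462 + 1,331 + 1,307 + 1,529 + 1,485 + 1,634 + 1,046 + 1,102 + 1,319 = 13,757
65+: 3,879
Youth dependency ratio = 2,269 / 13,757 × 100 = 16.5
Old-age dependency ratio = 3,879 / 13,757 × 100 = 28.2
Total dependency ratio = (2,269 + 3,879) / 13,757 × 100 = 6,148 / 13,757 × 100 = 44.7

Youth dependency ratio: 16.5
Old-age dependency ratio: 28.2
Total dependency ratio: 44.7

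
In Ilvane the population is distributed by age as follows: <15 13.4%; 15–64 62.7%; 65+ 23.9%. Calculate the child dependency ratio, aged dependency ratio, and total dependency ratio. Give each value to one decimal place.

Youth dependency ratio = 13.4 / 62.7 × 100 = 21.4
Old-age dependency ratio = 23.9 / 62.7 × 100 = 38.1
Total dependency ratio = (13.4 + 23.9) / 62.7 × 100 = 37.3 / 62.7 × 100 = 59.5

Youth dependency ratio: 21.4
Old-age dependency ratio: 38.1
Total dependency ratio: 59.5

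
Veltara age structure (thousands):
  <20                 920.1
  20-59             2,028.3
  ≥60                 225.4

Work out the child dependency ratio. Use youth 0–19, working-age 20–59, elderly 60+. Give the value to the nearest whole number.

Youth dependency ratio: 45

Youth dependency ratio = 920.1 / 2,028.3 × 100 = 45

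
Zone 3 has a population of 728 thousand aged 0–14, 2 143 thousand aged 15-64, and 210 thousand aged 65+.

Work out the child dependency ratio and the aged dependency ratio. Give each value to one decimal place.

Youth dependency ratio: 34.0
Old-age dependency ratio: 9.8

Youth dependency ratio = 728 / 2 143 × 100 = 34.0
Old-age dependency ratio = 210 / 2 143 × 100 = 9.8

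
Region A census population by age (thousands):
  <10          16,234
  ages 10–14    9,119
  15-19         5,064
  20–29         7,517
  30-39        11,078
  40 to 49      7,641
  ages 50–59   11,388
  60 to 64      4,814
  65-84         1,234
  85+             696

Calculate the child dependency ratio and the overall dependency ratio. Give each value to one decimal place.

Youth dependency ratio: 53.4
Total dependency ratio: 57.4

0–14: 16,234 + 9,119 = 25,353
15–64: 5,064 + 7,517 + 11,078 + 7,641 + 11,388 + 4,814 = 47,502
65+: 1,234 + 696 = 1,930
Youth dependency ratio = 25,353 / 47,502 × 100 = 53.4
Total dependency ratio = (25,353 + 1,930) / 47,502 × 100 = 27,283 / 47,502 × 100 = 57.4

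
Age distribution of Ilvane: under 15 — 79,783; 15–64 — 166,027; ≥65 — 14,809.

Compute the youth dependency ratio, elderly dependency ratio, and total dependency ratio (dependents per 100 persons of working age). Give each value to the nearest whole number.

Youth dependency ratio: 48
Old-age dependency ratio: 9
Total dependency ratio: 57

Youth dependency ratio = 79,783 / 166,027 × 100 = 48
Old-age dependency ratio = 14,809 / 166,027 × 100 = 9
Total dependency ratio = (79,783 + 14,809) / 166,027 × 100 = 94,592 / 166,027 × 100 = 57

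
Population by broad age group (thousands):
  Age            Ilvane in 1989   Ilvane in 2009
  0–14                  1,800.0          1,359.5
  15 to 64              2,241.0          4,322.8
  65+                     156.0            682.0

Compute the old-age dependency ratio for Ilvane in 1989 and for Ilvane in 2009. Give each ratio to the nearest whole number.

Ilvane in 1989: 7
Ilvane in 2009: 16

Ilvane in 1989: 156.0 / 2,241.0 × 100 = 7
Ilvane in 2009: 682.0 / 4,322.8 × 100 = 16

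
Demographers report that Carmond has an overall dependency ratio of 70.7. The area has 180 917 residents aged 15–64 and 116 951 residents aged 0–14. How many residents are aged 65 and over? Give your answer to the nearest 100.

Total dependency ratio = (youth + elderly) / working-age × 100
70.7 = (116 951 + E) / 180 917 × 100
⇒ 11 000

Aged 65 and over: 11 000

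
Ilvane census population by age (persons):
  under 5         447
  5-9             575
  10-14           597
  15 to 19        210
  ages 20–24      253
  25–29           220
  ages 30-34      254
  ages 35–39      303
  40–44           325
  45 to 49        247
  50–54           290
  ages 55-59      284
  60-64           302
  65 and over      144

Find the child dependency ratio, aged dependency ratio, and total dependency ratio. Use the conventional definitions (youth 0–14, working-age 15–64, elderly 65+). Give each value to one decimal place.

Youth dependency ratio: 60.2
Old-age dependency ratio: 5.4
Total dependency ratio: 65.6

0–14: 447 + 575 + 597 = 1619
15–64: 210 + 253 + 220 + 254 + 303 + 325 + 247 + 290 + 284 + 302 = 2688
65+: 144
Youth dependency ratio = 1619 / 2688 × 100 = 60.2
Old-age dependency ratio = 144 / 2688 × 100 = 5.4
Total dependency ratio = (1619 + 144) / 2688 × 100 = 1763 / 2688 × 100 = 65.6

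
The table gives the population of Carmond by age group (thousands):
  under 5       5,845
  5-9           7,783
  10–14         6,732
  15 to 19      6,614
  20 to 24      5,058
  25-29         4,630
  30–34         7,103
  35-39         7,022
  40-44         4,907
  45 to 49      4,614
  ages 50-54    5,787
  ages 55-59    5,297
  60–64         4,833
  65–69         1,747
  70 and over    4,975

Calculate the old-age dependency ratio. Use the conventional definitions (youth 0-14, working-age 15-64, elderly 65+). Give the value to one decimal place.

0–14: 5,845 + 7,783 + 6,732 = 20,360
15–64: 6,614 + 5,058 + 4,630 + 7,103 + 7,022 + 4,907 + 4,614 + 5,787 + 5,297 + 4,833 = 55,865
65+: 1,747 + 4,975 = 6,722
Old-age dependency ratio = 6,722 / 55,865 × 100 = 12.0

Old-age dependency ratio: 12.0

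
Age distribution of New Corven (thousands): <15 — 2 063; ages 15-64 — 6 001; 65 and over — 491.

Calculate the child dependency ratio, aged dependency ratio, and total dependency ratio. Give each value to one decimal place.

Youth dependency ratio: 34.4
Old-age dependency ratio: 8.2
Total dependency ratio: 42.6

Youth dependency ratio = 2 063 / 6 001 × 100 = 34.4
Old-age dependency ratio = 491 / 6 001 × 100 = 8.2
Total dependency ratio = (2 063 + 491) / 6 001 × 100 = 2 554 / 6 001 × 100 = 42.6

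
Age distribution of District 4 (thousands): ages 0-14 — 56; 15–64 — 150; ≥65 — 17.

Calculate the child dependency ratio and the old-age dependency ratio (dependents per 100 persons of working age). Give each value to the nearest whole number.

Youth dependency ratio: 37
Old-age dependency ratio: 11

Youth dependency ratio = 56 / 150 × 100 = 37
Old-age dependency ratio = 17 / 150 × 100 = 11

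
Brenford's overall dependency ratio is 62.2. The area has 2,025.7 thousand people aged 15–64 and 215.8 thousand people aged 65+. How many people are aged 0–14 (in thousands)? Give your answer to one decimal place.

Total dependency ratio = (youth + elderly) / working-age × 100
62.2 = (Y + 215.8) / 2,025.7 × 100
⇒ 1,044.2

Aged 0–14: 1,044.2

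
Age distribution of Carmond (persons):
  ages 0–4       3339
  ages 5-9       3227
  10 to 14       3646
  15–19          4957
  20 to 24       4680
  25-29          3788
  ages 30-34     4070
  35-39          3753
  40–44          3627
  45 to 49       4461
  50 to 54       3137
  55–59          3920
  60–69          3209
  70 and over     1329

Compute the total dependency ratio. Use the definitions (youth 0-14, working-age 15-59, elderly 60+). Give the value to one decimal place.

0–14: 3339 + 3227 + 3646 = 10212
15–59: 4957 + 4680 + 3788 + 4070 + 3753 + 3627 + 4461 + 3137 + 3920 = 36393
60+: 3209 + 1329 = 4538
Total dependency ratio = (10212 + 4538) / 36393 × 100 = 14750 / 36393 × 100 = 40.5

Total dependency ratio: 40.5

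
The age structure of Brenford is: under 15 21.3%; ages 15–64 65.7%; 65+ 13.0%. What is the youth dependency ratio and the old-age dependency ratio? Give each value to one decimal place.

Youth dependency ratio = 21.3 / 65.7 × 100 = 32.4
Old-age dependency ratio = 13.0 / 65.7 × 100 = 19.8

Youth dependency ratio: 32.4
Old-age dependency ratio: 19.8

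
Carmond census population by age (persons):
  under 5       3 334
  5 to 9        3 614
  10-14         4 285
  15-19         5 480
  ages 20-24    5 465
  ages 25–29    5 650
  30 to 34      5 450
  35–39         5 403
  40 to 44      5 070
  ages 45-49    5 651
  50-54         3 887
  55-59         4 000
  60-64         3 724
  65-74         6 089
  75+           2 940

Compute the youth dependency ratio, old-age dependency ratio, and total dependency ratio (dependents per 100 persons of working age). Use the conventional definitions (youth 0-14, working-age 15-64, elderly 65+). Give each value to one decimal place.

Youth dependency ratio: 22.6
Old-age dependency ratio: 18.1
Total dependency ratio: 40.7

0–14: 3 334 + 3 614 + 4 285 = 11 233
15–64: 5 480 + 5 465 + 5 650 + 5 450 + 5 403 + 5 070 + 5 651 + 3 887 + 4 000 + 3 724 = 49 780
65+: 6 089 + 2 940 = 9 029
Youth dependency ratio = 11 233 / 49 780 × 100 = 22.6
Old-age dependency ratio = 9 029 / 49 780 × 100 = 18.1
Total dependency ratio = (11 233 + 9 029) / 49 780 × 100 = 20 262 / 49 780 × 100 = 40.7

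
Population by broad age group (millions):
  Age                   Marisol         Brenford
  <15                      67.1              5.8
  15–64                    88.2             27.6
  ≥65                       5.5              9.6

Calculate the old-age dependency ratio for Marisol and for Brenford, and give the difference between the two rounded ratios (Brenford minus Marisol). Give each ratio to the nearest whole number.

Marisol: 6
Brenford: 35
Difference: +29

Marisol: 5.5 / 88.2 × 100 = 6
Brenford: 9.6 / 27.6 × 100 = 35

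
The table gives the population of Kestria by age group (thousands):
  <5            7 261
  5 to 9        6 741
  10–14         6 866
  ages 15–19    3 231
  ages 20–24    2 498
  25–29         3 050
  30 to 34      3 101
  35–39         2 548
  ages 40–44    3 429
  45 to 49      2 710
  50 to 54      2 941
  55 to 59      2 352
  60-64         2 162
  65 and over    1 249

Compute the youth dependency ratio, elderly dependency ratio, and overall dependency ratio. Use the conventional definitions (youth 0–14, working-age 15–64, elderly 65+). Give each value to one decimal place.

Youth dependency ratio: 74.5
Old-age dependency ratio: 4.5
Total dependency ratio: 78.9

0–14: 7 261 + 6 741 + 6 866 = 20 868
15–64: 3 231 + 2 498 + 3 050 + 3 101 + 2 548 + 3 429 + 2 710 + 2 941 + 2 352 + 2 162 = 28 022
65+: 1 249
Youth dependency ratio = 20 868 / 28 022 × 100 = 74.5
Old-age dependency ratio = 1 249 / 28 022 × 100 = 4.5
Total dependency ratio = (20 868 + 1 249) / 28 022 × 100 = 22 117 / 28 022 × 100 = 78.9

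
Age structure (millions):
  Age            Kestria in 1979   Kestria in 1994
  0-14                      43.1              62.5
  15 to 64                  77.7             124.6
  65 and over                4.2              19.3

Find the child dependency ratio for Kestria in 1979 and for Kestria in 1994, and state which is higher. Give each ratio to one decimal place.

Kestria in 1979: 55.5
Kestria in 1994: 50.2
Higher: Kestria in 1979

Kestria in 1979: 43.1 / 77.7 × 100 = 55.5
Kestria in 1994: 62.5 / 124.6 × 100 = 50.2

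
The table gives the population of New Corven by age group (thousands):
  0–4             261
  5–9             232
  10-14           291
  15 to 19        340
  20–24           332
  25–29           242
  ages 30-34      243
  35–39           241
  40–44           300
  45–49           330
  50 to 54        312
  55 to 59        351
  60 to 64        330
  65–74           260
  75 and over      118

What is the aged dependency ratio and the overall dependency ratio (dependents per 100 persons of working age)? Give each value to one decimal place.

Old-age dependency ratio: 12.5
Total dependency ratio: 38.5

0–14: 261 + 232 + 291 = 784
15–64: 340 + 332 + 242 + 243 + 241 + 300 + 330 + 312 + 351 + 330 = 3,021
65+: 260 + 118 = 378
Old-age dependency ratio = 378 / 3,021 × 100 = 12.5
Total dependency ratio = (784 + 378) / 3,021 × 100 = 1,162 / 3,021 × 100 = 38.5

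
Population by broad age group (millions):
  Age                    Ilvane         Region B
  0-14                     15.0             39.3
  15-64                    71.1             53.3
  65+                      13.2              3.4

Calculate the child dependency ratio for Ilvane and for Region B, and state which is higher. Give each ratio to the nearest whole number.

Ilvane: 15.0 / 71.1 × 100 = 21
Region B: 39.3 / 53.3 × 100 = 74

Ilvane: 21
Region B: 74
Higher: Region B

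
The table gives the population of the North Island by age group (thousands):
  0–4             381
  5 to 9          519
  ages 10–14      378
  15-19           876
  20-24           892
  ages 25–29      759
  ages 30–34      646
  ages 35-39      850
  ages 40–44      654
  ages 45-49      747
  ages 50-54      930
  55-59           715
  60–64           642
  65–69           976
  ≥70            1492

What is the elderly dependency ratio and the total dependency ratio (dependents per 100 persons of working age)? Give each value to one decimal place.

Old-age dependency ratio: 32.0
Total dependency ratio: 48.6

0–14: 381 + 519 + 378 = 1278
15–64: 876 + 892 + 759 + 646 + 850 + 654 + 747 + 930 + 715 + 642 = 7711
65+: 976 + 1492 = 2468
Old-age dependency ratio = 2468 / 7711 × 100 = 32.0
Total dependency ratio = (1278 + 2468) / 7711 × 100 = 3746 / 7711 × 100 = 48.6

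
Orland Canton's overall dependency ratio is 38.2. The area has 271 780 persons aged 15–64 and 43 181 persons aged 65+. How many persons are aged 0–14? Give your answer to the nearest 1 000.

Aged 0–14: 61 000

Total dependency ratio = (youth + elderly) / working-age × 100
38.2 = (Y + 43 181) / 271 780 × 100
⇒ 61 000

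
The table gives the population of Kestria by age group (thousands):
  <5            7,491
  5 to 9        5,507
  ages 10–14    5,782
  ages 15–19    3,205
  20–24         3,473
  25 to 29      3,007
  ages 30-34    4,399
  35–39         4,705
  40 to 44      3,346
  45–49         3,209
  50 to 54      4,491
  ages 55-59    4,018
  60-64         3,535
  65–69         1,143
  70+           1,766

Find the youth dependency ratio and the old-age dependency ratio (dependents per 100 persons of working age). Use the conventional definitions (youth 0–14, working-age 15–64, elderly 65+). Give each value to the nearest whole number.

0–14: 7,491 + 5,507 + 5,782 = 18,780
15–64: 3,205 + 3,473 + 3,007 + 4,399 + 4,705 + 3,346 + 3,209 + 4,491 + 4,018 + 3,535 = 37,388
65+: 1,143 + 1,766 = 2,909
Youth dependency ratio = 18,780 / 37,388 × 100 = 50
Old-age dependency ratio = 2,909 / 37,388 × 100 = 8

Youth dependency ratio: 50
Old-age dependency ratio: 8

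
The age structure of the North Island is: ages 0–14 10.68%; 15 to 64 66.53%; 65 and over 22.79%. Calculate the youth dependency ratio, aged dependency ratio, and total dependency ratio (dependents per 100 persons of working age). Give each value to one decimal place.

Youth dependency ratio: 16.1
Old-age dependency ratio: 34.3
Total dependency ratio: 50.3

Youth dependency ratio = 10.68 / 66.53 × 100 = 16.1
Old-age dependency ratio = 22.79 / 66.53 × 100 = 34.3
Total dependency ratio = (10.68 + 22.79) / 66.53 × 100 = 33.47 / 66.53 × 100 = 50.3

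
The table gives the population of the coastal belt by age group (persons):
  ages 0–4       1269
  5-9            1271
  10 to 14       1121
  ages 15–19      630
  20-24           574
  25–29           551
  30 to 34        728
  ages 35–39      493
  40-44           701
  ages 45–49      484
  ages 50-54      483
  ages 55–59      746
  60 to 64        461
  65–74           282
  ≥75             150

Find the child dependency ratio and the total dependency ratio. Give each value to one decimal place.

0–14: 1269 + 1271 + 1121 = 3661
15–64: 630 + 574 + 551 + 728 + 493 + 701 + 484 + 483 + 746 + 461 = 5851
65+: 282 + 150 = 432
Youth dependency ratio = 3661 / 5851 × 100 = 62.6
Total dependency ratio = (3661 + 432) / 5851 × 100 = 4093 / 5851 × 100 = 70.0

Youth dependency ratio: 62.6
Total dependency ratio: 70.0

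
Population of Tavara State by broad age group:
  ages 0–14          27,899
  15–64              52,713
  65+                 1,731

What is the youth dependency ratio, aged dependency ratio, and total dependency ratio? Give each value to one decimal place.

Youth dependency ratio = 27,899 / 52,713 × 100 = 52.9
Old-age dependency ratio = 1,731 / 52,713 × 100 = 3.3
Total dependency ratio = (27,899 + 1,731) / 52,713 × 100 = 29,630 / 52,713 × 100 = 56.2

Youth dependency ratio: 52.9
Old-age dependency ratio: 3.3
Total dependency ratio: 56.2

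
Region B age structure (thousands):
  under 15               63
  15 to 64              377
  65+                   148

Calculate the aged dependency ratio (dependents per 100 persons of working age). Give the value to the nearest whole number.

Old-age dependency ratio = 148 / 377 × 100 = 39

Old-age dependency ratio: 39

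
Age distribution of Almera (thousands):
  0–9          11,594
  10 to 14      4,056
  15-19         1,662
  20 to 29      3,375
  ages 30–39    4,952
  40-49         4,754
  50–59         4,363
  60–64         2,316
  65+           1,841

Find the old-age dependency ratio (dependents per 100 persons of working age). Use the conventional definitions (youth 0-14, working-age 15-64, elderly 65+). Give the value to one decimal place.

0–14: 11,594 + 4,056 = 15,650
15–64: 1,662 + 3,375 + 4,952 + 4,754 + 4,363 + 2,316 = 21,422
65+: 1,841
Old-age dependency ratio = 1,841 / 21,422 × 100 = 8.6

Old-age dependency ratio: 8.6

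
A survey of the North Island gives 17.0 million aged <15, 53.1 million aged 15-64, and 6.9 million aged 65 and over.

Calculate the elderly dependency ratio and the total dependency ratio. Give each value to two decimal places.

Old-age dependency ratio: 12.99
Total dependency ratio: 45.01

Old-age dependency ratio = 6.9 / 53.1 × 100 = 12.99
Total dependency ratio = (17.0 + 6.9) / 53.1 × 100 = 23.9 / 53.1 × 100 = 45.01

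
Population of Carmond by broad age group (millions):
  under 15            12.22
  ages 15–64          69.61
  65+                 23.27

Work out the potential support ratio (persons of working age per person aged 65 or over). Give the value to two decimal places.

Potential support ratio = 69.61 / 23.27 = 2.99

Potential support ratio: 2.99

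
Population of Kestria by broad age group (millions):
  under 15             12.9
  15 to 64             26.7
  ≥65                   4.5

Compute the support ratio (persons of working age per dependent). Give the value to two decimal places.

Support ratio = 26.7 / (12.9 + 4.5) = 26.7 / 17.4 = 1.53

Support ratio: 1.53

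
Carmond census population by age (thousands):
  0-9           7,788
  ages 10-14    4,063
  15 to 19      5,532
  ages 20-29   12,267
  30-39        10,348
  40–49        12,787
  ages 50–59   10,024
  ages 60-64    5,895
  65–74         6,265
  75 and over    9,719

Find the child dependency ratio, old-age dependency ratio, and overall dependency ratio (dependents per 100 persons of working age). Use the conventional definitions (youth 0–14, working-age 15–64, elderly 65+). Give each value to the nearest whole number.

Youth dependency ratio: 21
Old-age dependency ratio: 28
Total dependency ratio: 49

0–14: 7,788 + 4,063 = 11,851
15–64: 5,532 + 12,267 + 10,348 + 12,787 + 10,024 + 5,895 = 56,853
65+: 6,265 + 9,719 = 15,984
Youth dependency ratio = 11,851 / 56,853 × 100 = 21
Old-age dependency ratio = 15,984 / 56,853 × 100 = 28
Total dependency ratio = (11,851 + 15,984) / 56,853 × 100 = 27,835 / 56,853 × 100 = 49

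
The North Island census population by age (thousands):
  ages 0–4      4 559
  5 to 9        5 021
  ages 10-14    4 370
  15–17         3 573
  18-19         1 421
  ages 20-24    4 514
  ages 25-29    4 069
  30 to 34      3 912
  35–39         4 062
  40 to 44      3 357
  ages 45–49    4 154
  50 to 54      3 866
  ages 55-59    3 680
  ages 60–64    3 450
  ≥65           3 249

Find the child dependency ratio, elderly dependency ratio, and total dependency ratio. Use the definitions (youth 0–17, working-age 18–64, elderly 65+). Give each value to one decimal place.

0–17: 4 559 + 5 021 + 4 370 + 3 573 = 17 523
18–64: 1 421 + 4 514 + 4 069 + 3 912 + 4 062 + 3 357 + 4 154 + 3 866 + 3 680 + 3 450 = 36 485
65+: 3 249
Youth dependency ratio = 17 523 / 36 485 × 100 = 48.0
Old-age dependency ratio = 3 249 / 36 485 × 100 = 8.9
Total dependency ratio = (17 523 + 3 249) / 36 485 × 100 = 20 772 / 36 485 × 100 = 56.9

Youth dependency ratio: 48.0
Old-age dependency ratio: 8.9
Total dependency ratio: 56.9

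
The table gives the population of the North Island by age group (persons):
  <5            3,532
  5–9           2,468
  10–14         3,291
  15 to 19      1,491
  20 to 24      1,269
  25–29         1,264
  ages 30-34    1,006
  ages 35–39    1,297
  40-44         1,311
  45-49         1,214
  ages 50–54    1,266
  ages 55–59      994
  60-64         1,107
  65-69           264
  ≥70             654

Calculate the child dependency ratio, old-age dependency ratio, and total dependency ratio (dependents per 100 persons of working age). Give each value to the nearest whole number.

0–14: 3,532 + 2,468 + 3,291 = 9,291
15–64: 1,491 + 1,269 + 1,264 + 1,006 + 1,297 + 1,311 + 1,214 + 1,266 + 994 + 1,107 = 12,219
65+: 264 + 654 = 918
Youth dependency ratio = 9,291 / 12,219 × 100 = 76
Old-age dependency ratio = 918 / 12,219 × 100 = 8
Total dependency ratio = (9,291 + 918) / 12,219 × 100 = 10,209 / 12,219 × 100 = 84

Youth dependency ratio: 76
Old-age dependency ratio: 8
Total dependency ratio: 84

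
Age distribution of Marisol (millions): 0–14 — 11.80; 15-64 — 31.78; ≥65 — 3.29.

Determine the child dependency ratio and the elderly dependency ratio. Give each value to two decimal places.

Youth dependency ratio: 37.13
Old-age dependency ratio: 10.35

Youth dependency ratio = 11.80 / 31.78 × 100 = 37.13
Old-age dependency ratio = 3.29 / 31.78 × 100 = 10.35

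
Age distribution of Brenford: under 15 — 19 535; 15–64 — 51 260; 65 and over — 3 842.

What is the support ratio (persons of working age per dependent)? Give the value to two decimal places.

Support ratio = 51 260 / (19 535 + 3 842) = 51 260 / 23 377 = 2.19

Support ratio: 2.19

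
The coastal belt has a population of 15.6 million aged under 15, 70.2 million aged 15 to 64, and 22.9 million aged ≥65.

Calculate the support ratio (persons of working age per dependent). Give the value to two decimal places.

Support ratio: 1.82

Support ratio = 70.2 / (15.6 + 22.9) = 70.2 / 38.5 = 1.82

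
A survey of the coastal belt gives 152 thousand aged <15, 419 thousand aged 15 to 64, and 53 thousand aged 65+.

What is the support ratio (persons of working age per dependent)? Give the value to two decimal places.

Support ratio = 419 / (152 + 53) = 419 / 205 = 2.04

Support ratio: 2.04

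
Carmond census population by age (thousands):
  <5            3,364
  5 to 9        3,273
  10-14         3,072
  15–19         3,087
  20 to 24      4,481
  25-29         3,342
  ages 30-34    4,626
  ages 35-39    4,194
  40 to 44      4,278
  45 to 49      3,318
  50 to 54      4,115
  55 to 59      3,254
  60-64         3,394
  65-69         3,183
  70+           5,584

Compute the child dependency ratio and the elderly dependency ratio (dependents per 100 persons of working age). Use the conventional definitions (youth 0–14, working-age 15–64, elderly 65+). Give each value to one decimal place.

0–14: 3,364 + 3,273 + 3,072 = 9,709
15–64: 3,087 + 4,481 + 3,342 + 4,626 + 4,194 + 4,278 + 3,318 + 4,115 + 3,254 + 3,394 = 38,089
65+: 3,183 + 5,584 = 8,767
Youth dependency ratio = 9,709 / 38,089 × 100 = 25.5
Old-age dependency ratio = 8,767 / 38,089 × 100 = 23.0

Youth dependency ratio: 25.5
Old-age dependency ratio: 23.0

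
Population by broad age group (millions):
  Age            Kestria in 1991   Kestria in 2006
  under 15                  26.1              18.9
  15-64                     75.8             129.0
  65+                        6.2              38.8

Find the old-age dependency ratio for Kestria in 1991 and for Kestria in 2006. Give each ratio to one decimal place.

Kestria in 1991: 8.2
Kestria in 2006: 30.1

Kestria in 1991: 6.2 / 75.8 × 100 = 8.2
Kestria in 2006: 38.8 / 129.0 × 100 = 30.1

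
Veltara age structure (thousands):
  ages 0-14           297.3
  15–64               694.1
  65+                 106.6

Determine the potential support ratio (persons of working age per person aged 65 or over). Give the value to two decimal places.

Potential support ratio = 694.1 / 106.6 = 6.51

Potential support ratio: 6.51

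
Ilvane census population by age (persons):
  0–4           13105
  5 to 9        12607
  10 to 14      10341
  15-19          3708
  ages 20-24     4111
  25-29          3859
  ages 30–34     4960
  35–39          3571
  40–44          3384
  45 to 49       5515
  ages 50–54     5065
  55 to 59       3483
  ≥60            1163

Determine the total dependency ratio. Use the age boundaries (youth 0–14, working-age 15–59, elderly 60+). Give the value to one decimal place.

0–14: 13105 + 12607 + 10341 = 36053
15–59: 3708 + 4111 + 3859 + 4960 + 3571 + 3384 + 5515 + 5065 + 3483 = 37656
60+: 1163
Total dependency ratio = (36053 + 1163) / 37656 × 100 = 37216 / 37656 × 100 = 98.8

Total dependency ratio: 98.8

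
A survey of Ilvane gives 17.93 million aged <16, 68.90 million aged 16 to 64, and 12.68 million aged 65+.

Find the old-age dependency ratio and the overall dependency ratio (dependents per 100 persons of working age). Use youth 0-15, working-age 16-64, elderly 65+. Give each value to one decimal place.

Old-age dependency ratio: 18.4
Total dependency ratio: 44.4

Old-age dependency ratio = 12.68 / 68.90 × 100 = 18.4
Total dependency ratio = (17.93 + 12.68) / 68.90 × 100 = 30.61 / 68.90 × 100 = 44.4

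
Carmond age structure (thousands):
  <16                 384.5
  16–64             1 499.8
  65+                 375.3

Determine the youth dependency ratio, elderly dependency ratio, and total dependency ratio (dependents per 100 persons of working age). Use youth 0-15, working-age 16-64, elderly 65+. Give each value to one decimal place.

Youth dependency ratio: 25.6
Old-age dependency ratio: 25.0
Total dependency ratio: 50.7

Youth dependency ratio = 384.5 / 1 499.8 × 100 = 25.6
Old-age dependency ratio = 375.3 / 1 499.8 × 100 = 25.0
Total dependency ratio = (384.5 + 375.3) / 1 499.8 × 100 = 759.8 / 1 499.8 × 100 = 50.7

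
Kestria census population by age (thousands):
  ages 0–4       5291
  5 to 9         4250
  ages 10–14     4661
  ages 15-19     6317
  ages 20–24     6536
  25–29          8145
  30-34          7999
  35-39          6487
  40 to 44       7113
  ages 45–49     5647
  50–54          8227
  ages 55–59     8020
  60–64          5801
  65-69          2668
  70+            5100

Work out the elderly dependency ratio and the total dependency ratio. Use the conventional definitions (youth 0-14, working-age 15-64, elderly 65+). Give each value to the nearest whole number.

0–14: 5291 + 4250 + 4661 = 14202
15–64: 6317 + 6536 + 8145 + 7999 + 6487 + 7113 + 5647 + 8227 + 8020 + 5801 = 70292
65+: 2668 + 5100 = 7768
Old-age dependency ratio = 7768 / 70292 × 100 = 11
Total dependency ratio = (14202 + 7768) / 70292 × 100 = 21970 / 70292 × 100 = 31

Old-age dependency ratio: 11
Total dependency ratio: 31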